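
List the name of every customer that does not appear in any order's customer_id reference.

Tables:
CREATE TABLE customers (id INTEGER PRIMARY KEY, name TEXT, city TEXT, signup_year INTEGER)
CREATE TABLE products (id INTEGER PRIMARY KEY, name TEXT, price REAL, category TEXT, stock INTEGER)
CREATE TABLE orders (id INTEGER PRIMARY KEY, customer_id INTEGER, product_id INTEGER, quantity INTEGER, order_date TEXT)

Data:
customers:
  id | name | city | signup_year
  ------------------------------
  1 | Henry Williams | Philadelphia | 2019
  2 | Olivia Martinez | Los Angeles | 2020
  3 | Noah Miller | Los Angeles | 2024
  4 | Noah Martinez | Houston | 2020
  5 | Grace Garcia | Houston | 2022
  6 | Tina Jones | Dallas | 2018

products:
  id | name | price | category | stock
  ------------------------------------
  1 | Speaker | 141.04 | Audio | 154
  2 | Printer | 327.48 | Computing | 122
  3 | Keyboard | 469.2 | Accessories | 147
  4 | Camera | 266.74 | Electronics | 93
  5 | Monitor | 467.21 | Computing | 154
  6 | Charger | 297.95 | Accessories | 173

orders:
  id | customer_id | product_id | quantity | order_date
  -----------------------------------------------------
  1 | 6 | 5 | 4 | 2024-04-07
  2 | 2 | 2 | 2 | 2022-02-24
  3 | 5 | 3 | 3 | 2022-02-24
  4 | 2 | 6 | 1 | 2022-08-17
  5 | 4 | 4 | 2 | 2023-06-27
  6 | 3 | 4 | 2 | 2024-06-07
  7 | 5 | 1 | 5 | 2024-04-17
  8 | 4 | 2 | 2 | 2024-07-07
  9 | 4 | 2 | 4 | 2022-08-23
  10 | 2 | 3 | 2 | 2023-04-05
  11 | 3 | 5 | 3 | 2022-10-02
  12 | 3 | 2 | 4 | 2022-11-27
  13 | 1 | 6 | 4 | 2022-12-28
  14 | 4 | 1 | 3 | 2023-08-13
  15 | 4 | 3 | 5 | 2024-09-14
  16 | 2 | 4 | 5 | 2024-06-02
SELECT p.name FROM customers p LEFT JOIN orders c ON c.customer_id = p.id WHERE c.id IS NULL

Execution result:
(no rows)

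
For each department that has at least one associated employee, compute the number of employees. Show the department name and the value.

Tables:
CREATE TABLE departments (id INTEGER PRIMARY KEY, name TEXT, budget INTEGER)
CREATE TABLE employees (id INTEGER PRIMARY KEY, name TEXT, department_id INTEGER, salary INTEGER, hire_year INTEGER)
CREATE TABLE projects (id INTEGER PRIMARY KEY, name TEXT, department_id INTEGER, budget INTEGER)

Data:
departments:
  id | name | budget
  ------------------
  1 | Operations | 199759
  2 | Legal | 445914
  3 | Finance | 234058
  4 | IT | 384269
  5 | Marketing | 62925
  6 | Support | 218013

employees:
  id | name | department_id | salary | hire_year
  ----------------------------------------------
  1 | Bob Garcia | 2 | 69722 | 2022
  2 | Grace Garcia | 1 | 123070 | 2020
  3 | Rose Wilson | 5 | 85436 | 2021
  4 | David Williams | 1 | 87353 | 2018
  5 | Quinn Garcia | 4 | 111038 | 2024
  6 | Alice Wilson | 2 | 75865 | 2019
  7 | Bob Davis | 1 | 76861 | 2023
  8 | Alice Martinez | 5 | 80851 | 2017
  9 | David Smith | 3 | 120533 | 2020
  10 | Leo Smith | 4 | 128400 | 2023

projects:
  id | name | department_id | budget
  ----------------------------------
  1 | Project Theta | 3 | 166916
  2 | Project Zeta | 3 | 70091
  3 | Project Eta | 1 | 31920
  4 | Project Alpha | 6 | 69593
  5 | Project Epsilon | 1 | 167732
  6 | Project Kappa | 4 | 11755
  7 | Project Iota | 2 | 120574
SELECT p.name, COUNT(*) AS n FROM employees c JOIN departments p ON c.department_id = p.id GROUP BY p.id, p.name

Execution result:
name | n
Operations | 3
Legal | 2
Finance | 1
IT | 2
Marketing | 2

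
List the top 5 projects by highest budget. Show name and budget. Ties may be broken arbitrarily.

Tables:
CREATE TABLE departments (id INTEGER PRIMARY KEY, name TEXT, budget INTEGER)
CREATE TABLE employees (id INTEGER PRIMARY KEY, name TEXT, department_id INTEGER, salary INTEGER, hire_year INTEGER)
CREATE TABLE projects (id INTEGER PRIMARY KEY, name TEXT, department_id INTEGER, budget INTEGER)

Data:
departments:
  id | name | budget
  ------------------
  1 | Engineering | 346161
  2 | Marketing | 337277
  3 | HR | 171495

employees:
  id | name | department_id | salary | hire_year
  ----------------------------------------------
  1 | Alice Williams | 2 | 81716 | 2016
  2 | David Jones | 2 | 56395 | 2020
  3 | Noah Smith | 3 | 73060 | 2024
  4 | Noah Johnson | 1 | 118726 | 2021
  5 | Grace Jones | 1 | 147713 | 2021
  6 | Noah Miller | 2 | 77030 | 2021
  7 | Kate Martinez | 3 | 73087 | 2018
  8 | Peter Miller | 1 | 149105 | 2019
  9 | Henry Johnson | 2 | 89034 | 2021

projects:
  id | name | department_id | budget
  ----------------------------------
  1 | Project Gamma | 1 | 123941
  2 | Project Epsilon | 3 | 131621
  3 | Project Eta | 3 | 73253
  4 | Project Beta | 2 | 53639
SELECT name, budget FROM projects ORDER BY budget DESC LIMIT 5

Execution result:
name | budget
Project Epsilon | 131621
Project Gamma | 123941
Project Eta | 73253
Project Beta | 53639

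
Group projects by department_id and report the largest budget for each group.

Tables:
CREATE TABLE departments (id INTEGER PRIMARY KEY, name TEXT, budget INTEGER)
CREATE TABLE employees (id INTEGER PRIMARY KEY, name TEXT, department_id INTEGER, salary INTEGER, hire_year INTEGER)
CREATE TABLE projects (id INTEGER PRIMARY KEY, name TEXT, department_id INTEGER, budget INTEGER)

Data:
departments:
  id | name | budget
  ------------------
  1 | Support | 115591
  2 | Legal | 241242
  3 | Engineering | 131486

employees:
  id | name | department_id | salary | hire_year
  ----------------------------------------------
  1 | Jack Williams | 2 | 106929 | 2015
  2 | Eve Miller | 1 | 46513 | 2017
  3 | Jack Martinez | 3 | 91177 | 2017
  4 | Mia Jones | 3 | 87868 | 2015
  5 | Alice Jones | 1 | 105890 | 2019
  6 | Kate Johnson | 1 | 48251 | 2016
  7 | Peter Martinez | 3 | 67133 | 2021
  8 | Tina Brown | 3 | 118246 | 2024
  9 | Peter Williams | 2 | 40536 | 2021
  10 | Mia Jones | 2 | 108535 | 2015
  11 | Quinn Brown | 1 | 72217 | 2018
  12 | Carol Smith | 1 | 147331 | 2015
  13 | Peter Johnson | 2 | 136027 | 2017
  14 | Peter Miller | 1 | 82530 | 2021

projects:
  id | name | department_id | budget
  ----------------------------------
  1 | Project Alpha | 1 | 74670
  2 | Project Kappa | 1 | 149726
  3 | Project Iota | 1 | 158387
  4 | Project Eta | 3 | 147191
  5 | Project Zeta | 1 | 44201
SELECT department_id, MAX(budget) AS max_budget FROM projects GROUP BY department_id

Execution result:
department_id | max_budget
1 | 158387
3 | 147191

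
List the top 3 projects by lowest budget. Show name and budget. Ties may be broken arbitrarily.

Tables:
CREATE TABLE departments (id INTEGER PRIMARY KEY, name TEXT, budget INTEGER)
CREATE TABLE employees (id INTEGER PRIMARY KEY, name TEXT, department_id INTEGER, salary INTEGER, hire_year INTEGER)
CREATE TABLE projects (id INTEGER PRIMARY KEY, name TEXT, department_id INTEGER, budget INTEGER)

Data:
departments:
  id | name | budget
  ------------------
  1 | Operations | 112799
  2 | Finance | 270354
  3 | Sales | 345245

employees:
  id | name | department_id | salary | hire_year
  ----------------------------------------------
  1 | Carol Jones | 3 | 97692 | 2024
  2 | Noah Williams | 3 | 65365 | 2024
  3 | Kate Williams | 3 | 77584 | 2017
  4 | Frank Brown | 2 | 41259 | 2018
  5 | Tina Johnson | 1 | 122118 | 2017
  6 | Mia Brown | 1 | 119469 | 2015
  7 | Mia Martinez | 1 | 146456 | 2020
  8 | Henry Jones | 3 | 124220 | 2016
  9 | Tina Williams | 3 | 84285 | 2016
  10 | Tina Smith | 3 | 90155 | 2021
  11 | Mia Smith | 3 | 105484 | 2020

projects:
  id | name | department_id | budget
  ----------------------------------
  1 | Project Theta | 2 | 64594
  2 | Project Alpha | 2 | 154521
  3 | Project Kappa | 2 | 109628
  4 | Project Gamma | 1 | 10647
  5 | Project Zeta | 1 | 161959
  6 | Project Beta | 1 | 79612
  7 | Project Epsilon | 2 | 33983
SELECT name, budget FROM projects ORDER BY budget ASC LIMIT 3

Execution result:
name | budget
Project Gamma | 10647
Project Epsilon | 33983
Project Theta | 64594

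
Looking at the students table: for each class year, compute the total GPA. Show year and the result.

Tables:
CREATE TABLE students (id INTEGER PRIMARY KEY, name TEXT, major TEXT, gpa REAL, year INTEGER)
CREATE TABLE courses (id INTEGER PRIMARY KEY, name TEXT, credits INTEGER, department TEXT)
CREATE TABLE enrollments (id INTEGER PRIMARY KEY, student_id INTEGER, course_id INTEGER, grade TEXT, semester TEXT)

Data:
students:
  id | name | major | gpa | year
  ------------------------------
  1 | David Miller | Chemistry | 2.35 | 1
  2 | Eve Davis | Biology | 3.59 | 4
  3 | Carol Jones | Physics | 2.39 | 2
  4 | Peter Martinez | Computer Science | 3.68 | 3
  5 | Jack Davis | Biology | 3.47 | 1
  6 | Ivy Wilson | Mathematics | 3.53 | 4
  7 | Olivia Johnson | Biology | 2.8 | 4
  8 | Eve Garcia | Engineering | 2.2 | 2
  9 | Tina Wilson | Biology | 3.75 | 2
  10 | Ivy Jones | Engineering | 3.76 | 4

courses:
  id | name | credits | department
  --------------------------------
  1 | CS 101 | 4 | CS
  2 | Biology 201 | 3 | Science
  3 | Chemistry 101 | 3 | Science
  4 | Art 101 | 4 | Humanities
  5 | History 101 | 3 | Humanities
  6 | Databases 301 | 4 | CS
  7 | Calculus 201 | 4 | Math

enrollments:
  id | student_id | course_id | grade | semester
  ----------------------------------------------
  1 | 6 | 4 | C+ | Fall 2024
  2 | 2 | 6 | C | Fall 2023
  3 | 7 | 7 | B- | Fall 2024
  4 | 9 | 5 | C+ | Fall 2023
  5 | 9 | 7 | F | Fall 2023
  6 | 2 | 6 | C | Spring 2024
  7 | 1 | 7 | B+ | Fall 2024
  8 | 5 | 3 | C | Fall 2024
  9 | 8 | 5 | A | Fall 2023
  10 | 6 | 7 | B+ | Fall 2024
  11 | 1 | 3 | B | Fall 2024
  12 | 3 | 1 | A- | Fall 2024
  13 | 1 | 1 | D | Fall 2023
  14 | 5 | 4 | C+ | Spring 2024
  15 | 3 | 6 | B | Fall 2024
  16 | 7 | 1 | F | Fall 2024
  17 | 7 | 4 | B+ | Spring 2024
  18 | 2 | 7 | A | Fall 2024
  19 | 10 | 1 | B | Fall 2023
SELECT year, SUM(gpa) AS sum_gpa FROM students GROUP BY year

Execution result:
year | sum_gpa
1 | 5.82
2 | 8.34
3 | 3.68
4 | 13.68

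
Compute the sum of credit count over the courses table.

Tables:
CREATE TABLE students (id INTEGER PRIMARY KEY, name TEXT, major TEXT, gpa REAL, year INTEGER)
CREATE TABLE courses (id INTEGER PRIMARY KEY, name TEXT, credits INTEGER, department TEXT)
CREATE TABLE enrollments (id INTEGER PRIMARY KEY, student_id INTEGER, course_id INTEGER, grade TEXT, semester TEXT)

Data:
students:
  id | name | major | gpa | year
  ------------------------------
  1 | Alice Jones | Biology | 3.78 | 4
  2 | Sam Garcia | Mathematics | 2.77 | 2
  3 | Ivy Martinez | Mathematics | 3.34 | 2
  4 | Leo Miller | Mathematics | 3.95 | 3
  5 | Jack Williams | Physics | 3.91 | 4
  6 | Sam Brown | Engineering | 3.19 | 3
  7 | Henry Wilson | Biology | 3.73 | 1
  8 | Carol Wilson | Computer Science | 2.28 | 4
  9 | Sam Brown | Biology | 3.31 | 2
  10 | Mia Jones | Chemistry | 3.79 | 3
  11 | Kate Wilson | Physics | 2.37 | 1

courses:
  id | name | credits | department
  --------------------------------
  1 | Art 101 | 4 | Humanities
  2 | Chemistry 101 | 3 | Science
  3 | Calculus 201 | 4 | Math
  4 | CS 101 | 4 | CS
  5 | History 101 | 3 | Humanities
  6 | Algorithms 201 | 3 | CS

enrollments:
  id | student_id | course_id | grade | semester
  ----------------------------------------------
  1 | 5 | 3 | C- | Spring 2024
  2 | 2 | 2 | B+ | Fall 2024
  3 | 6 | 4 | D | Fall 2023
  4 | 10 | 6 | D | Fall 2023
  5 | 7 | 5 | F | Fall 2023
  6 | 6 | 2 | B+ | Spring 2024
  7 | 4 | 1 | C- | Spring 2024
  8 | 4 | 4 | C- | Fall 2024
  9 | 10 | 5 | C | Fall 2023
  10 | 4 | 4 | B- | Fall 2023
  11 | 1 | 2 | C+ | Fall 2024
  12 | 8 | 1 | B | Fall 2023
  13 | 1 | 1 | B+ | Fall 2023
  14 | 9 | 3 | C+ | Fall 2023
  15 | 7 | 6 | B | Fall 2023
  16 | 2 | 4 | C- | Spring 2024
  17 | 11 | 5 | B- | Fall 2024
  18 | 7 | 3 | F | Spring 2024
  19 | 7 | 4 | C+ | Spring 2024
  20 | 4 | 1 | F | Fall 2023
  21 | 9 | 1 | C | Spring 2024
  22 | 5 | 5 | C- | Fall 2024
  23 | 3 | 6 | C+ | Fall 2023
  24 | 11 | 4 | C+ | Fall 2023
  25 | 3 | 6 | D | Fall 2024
SELECT SUM(credits) FROM courses

Execution result:
21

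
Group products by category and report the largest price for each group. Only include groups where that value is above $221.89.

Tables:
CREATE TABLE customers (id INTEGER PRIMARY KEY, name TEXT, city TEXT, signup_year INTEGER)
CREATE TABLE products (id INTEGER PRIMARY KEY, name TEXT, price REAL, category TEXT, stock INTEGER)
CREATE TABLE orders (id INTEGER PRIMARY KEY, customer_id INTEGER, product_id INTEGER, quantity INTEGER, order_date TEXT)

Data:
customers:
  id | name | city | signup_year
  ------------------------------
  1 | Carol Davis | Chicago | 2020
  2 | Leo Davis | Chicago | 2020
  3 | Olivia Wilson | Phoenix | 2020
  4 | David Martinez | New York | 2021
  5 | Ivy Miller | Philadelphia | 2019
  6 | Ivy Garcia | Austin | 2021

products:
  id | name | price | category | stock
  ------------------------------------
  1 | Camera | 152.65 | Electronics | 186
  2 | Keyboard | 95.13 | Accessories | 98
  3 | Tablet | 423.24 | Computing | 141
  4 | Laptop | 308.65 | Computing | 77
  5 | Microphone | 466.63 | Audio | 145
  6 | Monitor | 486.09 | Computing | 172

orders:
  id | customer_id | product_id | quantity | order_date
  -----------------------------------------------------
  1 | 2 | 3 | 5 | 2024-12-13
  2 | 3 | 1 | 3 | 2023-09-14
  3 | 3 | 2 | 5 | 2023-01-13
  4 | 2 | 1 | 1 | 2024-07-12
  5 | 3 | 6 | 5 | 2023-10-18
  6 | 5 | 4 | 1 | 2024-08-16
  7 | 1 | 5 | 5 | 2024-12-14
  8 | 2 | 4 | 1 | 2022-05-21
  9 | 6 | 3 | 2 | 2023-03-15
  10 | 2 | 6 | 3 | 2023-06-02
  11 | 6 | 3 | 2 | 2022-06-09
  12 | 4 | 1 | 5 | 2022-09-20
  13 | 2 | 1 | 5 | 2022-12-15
SELECT category, MAX(price) AS max_price FROM products GROUP BY category HAVING MAX(price) > 221.89

Execution result:
category | max_price
Audio | 466.63
Computing | 486.09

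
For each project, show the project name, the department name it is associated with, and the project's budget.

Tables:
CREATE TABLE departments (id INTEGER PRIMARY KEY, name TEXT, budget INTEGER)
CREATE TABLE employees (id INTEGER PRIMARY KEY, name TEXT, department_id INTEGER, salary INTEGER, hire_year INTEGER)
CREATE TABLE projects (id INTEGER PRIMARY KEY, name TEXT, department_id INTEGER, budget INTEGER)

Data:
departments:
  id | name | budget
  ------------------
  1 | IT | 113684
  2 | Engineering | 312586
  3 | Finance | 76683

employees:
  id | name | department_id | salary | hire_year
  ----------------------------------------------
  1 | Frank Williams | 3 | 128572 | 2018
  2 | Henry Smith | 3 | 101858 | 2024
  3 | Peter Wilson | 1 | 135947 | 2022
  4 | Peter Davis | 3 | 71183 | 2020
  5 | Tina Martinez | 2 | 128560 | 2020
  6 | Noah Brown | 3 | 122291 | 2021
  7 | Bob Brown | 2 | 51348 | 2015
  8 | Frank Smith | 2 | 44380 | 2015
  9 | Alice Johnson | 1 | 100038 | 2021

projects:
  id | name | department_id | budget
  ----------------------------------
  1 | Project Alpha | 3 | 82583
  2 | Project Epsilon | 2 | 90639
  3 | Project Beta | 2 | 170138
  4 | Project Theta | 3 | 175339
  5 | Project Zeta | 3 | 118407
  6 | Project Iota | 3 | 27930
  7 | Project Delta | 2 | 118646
SELECT c.name, p.name AS department, c.budget FROM projects c JOIN departments p ON c.department_id = p.id

Execution result:
name | department | budget
Project Alpha | Finance | 82583
Project Epsilon | Engineering | 90639
Project Beta | Engineering | 170138
Project Theta | Finance | 175339
Project Zeta | Finance | 118407
Project Iota | Finance | 27930
Project Delta | Engineering | 118646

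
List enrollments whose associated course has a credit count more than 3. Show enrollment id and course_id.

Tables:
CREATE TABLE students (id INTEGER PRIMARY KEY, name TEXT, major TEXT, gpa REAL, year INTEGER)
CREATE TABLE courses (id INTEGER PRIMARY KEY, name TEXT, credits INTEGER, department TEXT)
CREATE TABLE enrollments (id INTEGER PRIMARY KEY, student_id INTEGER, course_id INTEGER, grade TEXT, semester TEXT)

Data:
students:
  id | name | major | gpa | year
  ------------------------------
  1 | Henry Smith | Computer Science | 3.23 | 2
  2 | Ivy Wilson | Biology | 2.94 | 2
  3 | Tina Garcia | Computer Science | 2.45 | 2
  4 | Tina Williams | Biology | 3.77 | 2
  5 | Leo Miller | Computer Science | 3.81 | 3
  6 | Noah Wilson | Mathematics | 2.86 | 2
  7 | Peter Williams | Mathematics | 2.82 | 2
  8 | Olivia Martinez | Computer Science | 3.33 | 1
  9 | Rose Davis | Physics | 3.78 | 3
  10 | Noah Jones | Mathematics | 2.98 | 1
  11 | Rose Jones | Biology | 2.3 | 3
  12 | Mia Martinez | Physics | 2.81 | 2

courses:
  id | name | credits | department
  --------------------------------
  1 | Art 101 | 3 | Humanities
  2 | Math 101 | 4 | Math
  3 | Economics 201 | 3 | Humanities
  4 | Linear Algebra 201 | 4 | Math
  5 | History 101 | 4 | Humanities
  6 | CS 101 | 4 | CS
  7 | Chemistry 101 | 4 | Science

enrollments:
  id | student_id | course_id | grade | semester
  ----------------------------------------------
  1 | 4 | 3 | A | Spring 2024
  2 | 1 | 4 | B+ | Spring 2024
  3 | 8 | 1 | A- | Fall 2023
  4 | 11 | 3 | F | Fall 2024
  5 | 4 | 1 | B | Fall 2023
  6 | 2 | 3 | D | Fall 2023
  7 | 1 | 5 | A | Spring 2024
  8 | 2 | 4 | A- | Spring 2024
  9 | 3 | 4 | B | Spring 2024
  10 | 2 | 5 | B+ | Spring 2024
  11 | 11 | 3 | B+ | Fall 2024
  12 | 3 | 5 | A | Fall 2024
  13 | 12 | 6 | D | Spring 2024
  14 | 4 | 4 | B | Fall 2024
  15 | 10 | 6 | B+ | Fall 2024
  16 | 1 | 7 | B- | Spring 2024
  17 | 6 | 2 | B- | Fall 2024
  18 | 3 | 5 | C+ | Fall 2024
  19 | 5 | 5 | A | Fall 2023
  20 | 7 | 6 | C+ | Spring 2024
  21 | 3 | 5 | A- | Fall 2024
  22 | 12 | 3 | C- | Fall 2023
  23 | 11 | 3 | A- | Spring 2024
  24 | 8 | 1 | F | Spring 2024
SELECT id, course_id FROM enrollments WHERE course_id IN (SELECT id FROM courses WHERE credits > 3)

Execution result:
id | course_id
2 | 4
7 | 5
8 | 4
9 | 4
10 | 5
12 | 5
13 | 6
14 | 4
15 | 6
16 | 7
17 | 2
18 | 5
19 | 5
20 | 6
21 | 5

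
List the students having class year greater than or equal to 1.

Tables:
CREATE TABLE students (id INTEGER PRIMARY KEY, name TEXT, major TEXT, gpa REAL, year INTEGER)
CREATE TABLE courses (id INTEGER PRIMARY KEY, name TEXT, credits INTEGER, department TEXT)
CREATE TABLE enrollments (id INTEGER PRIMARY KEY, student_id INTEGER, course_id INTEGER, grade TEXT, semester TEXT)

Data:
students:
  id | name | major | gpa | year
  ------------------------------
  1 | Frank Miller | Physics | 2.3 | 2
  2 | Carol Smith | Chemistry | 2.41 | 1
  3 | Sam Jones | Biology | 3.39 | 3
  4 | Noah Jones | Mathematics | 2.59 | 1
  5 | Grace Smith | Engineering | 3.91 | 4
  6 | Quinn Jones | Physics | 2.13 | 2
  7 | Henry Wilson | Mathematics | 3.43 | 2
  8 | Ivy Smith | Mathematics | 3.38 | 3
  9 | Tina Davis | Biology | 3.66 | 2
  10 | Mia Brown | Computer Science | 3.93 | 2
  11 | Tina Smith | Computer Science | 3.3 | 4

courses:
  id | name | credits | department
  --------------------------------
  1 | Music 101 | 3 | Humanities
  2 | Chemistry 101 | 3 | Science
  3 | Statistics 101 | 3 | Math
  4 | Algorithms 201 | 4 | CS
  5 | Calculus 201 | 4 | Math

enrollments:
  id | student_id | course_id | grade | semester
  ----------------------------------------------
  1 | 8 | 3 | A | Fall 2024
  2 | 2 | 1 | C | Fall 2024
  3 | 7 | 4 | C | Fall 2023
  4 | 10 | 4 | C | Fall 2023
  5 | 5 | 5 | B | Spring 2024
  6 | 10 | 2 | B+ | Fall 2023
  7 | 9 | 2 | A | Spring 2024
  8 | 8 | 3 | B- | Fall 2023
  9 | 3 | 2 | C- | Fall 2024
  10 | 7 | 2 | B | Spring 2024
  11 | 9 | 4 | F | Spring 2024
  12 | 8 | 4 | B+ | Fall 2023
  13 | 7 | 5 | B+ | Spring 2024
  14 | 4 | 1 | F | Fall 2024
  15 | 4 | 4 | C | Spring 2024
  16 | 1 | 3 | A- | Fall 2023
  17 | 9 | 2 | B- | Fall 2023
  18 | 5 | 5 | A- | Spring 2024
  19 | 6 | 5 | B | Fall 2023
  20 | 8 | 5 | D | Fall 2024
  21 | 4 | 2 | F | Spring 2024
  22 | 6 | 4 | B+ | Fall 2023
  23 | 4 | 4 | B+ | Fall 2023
SELECT name, year FROM students WHERE year >= 1

Execution result:
name | year
Frank Miller | 2
Carol Smith | 1
Sam Jones | 3
Noah Jones | 1
Grace Smith | 4
Quinn Jones | 2
Henry Wilson | 2
Ivy Smith | 3
Tina Davis | 2
Mia Brown | 2
Tina Smith | 4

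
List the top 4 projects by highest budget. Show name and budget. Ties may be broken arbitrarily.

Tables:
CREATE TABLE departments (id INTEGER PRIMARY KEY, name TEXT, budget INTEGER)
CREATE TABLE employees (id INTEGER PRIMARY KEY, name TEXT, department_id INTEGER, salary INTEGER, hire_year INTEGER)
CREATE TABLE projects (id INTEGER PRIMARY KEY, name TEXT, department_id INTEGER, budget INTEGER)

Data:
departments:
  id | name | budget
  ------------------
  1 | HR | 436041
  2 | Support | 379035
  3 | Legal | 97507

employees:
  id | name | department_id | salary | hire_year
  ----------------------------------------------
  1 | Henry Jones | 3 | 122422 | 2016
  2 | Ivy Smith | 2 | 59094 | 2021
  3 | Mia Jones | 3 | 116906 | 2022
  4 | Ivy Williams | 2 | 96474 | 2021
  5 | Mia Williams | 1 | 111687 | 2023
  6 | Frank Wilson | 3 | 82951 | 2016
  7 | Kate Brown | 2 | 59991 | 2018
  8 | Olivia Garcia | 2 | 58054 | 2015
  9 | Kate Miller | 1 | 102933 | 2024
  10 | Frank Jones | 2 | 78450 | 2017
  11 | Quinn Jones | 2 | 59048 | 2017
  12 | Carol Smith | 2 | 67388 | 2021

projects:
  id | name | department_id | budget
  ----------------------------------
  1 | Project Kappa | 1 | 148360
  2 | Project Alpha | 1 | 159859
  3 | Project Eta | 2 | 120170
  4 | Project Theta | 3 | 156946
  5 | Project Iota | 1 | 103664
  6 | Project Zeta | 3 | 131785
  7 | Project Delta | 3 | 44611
SELECT name, budget FROM projects ORDER BY budget DESC LIMIT 4

Execution result:
name | budget
Project Alpha | 159859
Project Theta | 156946
Project Kappa | 148360
Project Zeta | 131785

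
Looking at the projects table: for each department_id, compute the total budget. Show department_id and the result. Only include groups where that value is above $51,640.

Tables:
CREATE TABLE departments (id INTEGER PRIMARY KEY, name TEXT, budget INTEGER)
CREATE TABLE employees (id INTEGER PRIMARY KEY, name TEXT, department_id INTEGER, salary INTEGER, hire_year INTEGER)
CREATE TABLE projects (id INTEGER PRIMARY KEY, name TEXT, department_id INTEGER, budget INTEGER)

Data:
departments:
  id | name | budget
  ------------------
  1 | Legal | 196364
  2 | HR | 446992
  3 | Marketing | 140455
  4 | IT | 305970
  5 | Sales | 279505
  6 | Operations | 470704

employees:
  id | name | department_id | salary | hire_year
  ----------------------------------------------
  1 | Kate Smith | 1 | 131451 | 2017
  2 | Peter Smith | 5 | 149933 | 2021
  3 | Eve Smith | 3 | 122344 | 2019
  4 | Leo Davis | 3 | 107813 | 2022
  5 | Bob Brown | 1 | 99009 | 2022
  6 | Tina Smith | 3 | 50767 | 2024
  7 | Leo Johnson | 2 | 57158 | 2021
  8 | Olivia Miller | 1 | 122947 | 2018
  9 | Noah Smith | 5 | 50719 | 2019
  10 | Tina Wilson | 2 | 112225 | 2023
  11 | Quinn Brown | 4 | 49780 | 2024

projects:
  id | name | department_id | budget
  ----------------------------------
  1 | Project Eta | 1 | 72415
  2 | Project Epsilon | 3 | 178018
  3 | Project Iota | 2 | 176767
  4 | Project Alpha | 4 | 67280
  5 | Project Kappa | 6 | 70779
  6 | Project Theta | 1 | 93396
SELECT department_id, SUM(budget) AS sum_budget FROM projects GROUP BY department_id HAVING SUM(budget) > 51640

Execution result:
department_id | sum_budget
1 | 165811
2 | 176767
3 | 178018
4 | 67280
6 | 70779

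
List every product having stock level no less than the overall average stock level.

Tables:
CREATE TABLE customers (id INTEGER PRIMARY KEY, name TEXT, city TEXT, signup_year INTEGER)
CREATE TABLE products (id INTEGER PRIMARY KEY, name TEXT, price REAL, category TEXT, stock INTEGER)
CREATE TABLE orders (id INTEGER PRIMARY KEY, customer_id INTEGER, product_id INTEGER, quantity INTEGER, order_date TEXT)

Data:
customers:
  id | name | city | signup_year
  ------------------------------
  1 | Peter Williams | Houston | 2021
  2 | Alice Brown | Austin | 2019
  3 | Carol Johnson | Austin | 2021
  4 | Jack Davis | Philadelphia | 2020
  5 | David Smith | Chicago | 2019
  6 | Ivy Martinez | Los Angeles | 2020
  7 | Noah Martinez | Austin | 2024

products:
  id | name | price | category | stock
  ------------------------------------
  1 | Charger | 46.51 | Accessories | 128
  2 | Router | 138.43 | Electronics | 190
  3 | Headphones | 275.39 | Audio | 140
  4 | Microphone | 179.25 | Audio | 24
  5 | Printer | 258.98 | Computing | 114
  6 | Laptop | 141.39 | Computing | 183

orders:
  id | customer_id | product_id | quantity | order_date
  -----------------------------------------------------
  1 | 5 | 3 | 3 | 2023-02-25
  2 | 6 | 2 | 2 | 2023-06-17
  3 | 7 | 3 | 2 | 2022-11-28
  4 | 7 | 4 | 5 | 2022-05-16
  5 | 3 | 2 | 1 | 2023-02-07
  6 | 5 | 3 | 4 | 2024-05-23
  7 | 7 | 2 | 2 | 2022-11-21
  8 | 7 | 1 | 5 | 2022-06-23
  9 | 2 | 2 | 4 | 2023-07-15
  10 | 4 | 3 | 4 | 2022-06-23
SELECT name, stock FROM products WHERE stock >= (SELECT AVG(stock) FROM products)

Execution result:
name | stock
Router | 190
Headphones | 140
Laptop | 183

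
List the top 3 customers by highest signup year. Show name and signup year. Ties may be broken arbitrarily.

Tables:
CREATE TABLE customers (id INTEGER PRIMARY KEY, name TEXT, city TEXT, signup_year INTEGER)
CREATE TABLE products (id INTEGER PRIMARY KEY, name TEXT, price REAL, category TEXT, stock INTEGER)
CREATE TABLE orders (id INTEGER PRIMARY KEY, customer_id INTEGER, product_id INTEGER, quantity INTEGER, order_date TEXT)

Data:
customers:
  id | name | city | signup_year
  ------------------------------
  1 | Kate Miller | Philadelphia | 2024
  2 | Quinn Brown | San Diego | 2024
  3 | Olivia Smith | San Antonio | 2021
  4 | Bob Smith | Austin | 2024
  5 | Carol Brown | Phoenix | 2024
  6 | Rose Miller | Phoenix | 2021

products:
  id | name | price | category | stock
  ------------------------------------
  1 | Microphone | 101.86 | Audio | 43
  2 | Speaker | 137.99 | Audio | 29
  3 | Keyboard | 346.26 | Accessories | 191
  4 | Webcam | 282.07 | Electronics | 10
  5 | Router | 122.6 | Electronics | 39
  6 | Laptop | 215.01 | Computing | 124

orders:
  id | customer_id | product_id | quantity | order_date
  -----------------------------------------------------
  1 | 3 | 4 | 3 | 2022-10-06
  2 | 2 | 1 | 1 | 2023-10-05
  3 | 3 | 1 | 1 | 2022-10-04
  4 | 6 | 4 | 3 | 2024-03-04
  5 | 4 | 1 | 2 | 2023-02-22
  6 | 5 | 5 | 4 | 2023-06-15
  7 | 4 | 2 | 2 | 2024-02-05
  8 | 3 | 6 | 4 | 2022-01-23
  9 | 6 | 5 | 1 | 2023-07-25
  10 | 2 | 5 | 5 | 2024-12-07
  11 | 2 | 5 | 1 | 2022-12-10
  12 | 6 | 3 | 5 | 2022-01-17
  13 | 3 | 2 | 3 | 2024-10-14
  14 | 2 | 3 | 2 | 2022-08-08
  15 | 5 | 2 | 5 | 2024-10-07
SELECT name, signup_year FROM customers ORDER BY signup_year DESC LIMIT 3

Execution result:
name | signup_year
Kate Miller | 2024
Quinn Brown | 2024
Bob Smith | 2024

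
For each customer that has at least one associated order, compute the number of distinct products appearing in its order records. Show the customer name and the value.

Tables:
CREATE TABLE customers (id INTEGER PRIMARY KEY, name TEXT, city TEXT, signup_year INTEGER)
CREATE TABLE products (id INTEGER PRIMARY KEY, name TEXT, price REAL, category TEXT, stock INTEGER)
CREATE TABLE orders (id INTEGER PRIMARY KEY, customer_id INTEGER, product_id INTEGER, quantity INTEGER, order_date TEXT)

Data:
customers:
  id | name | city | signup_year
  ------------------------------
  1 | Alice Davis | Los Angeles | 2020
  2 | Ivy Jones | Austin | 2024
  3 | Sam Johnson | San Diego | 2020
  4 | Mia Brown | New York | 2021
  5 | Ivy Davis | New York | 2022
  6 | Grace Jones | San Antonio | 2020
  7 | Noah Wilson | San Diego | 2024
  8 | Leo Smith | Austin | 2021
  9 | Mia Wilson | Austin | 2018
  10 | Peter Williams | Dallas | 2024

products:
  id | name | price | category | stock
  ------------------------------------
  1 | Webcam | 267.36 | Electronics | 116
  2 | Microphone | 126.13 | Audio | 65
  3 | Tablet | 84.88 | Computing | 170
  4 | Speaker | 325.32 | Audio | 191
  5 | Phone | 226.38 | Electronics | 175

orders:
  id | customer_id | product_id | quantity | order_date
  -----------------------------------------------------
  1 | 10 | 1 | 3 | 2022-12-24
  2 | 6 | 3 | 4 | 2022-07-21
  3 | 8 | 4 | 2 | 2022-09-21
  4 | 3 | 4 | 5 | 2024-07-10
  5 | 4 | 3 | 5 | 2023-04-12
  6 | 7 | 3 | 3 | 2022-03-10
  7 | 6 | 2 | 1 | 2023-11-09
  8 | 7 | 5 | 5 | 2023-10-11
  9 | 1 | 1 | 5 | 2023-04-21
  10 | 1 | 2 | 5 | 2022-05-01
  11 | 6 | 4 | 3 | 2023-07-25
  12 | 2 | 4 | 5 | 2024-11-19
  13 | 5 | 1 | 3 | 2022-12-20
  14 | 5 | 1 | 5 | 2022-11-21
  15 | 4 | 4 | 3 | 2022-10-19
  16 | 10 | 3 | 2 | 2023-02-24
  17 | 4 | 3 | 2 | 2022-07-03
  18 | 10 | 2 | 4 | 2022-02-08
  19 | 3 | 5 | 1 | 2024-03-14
SELECT p.name, COUNT(DISTINCT c.product_id) AS distinct_product_count FROM orders c JOIN customers p ON c.customer_id = p.id GROUP BY p.id, p.name

Execution result:
name | distinct_product_count
Alice Davis | 2
Ivy Jones | 1
Sam Johnson | 2
Mia Brown | 2
Ivy Davis | 1
Grace Jones | 3
Noah Wilson | 2
Leo Smith | 1
Peter Williams | 3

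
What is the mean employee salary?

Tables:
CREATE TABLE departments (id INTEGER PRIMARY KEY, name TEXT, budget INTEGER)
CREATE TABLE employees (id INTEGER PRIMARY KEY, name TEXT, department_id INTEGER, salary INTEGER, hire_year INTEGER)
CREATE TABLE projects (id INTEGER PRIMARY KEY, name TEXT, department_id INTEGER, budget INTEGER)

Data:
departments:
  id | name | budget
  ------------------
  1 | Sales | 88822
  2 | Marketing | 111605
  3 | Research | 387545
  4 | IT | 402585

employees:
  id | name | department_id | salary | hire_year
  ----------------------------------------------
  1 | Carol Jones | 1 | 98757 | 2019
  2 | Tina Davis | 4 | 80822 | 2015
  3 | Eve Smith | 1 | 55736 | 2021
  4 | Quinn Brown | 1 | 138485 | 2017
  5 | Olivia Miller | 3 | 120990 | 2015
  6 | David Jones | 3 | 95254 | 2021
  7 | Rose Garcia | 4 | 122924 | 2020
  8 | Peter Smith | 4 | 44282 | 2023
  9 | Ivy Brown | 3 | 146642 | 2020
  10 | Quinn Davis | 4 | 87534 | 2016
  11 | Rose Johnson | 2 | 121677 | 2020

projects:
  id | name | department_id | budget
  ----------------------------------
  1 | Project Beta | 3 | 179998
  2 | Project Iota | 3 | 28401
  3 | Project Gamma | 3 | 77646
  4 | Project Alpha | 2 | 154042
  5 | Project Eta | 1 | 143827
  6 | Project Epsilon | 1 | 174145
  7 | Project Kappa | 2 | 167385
SELECT AVG(salary) FROM employees

Execution result:
101191.18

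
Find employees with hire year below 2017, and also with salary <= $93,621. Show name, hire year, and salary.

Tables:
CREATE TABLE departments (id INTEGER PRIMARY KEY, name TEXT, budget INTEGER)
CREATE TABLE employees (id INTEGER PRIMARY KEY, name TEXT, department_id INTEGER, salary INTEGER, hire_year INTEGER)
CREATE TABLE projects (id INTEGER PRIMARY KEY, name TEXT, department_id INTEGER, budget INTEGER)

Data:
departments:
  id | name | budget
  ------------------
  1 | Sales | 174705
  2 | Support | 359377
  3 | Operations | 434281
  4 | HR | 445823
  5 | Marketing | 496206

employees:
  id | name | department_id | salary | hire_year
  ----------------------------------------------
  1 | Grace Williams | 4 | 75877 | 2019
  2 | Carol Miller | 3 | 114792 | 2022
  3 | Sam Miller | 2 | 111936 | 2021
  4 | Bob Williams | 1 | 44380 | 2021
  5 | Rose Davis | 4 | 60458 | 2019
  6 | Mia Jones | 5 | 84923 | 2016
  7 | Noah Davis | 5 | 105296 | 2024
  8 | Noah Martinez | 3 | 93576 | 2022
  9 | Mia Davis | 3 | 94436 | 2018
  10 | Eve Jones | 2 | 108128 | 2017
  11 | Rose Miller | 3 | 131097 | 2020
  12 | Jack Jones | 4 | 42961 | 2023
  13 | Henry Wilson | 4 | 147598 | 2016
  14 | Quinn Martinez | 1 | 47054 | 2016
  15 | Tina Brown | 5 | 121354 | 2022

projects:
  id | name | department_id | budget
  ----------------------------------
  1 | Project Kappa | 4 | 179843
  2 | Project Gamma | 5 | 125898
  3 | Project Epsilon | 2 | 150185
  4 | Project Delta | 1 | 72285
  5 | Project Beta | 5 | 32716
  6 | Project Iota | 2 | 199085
SELECT name, hire_year, salary FROM employees WHERE hire_year < 2017 AND salary <= 93621

Execution result:
name | hire_year | salary
Mia Jones | 2016 | 84923
Quinn Martinez | 2016 | 47054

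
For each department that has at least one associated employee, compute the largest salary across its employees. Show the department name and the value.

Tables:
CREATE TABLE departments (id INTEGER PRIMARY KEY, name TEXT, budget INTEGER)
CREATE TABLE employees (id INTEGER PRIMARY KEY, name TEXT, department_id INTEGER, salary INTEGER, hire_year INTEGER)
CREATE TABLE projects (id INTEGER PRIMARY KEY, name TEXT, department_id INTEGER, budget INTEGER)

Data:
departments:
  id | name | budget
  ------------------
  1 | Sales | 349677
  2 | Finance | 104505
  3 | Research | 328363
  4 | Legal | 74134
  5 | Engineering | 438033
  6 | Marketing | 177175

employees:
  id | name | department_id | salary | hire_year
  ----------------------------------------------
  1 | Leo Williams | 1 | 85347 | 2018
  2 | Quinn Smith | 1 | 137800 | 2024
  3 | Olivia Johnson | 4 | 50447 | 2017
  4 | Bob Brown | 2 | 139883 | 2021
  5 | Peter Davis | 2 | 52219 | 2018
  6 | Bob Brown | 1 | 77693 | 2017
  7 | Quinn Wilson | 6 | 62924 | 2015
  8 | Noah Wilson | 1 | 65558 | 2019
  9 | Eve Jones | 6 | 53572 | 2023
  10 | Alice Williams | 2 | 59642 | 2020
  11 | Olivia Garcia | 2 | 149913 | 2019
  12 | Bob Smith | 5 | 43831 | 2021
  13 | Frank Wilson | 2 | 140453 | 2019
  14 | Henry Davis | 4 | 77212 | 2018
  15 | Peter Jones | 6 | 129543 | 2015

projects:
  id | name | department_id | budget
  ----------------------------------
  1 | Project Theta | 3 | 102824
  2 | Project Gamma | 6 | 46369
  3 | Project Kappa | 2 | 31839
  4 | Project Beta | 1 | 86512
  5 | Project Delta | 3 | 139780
SELECT p.name, MAX(c.salary) AS max_salary FROM employees c JOIN departments p ON c.department_id = p.id GROUP BY p.id, p.name

Execution result:
name | max_salary
Sales | 137800
Finance | 149913
Legal | 77212
Engineering | 43831
Marketing | 129543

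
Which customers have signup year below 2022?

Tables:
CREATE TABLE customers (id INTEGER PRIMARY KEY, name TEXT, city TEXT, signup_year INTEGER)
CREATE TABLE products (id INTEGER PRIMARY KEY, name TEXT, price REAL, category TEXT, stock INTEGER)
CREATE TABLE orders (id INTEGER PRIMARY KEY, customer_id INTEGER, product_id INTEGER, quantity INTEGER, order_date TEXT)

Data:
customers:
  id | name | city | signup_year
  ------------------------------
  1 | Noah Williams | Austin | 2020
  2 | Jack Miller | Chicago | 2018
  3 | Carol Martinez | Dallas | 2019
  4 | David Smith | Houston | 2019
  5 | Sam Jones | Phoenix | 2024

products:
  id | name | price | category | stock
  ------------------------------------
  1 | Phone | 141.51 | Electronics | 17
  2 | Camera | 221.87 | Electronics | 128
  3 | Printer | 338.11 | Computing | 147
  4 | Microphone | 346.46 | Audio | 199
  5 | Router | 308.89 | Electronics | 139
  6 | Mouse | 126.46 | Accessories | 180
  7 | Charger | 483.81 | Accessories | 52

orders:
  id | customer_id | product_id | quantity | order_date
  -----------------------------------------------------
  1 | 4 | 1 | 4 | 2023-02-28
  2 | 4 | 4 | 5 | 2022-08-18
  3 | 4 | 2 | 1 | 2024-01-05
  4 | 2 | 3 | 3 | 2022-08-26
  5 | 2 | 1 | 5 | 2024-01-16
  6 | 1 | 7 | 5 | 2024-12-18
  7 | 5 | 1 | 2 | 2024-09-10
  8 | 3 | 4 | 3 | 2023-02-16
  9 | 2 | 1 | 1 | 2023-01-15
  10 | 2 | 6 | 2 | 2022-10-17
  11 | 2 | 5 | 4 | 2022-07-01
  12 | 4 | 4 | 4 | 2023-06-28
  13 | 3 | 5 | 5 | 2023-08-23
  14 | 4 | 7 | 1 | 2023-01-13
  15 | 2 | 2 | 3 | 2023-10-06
SELECT name, signup_year FROM customers WHERE signup_year < 2022

Execution result:
name | signup_year
Noah Williams | 2020
Jack Miller | 2018
Carol Martinez | 2019
David Smith | 2019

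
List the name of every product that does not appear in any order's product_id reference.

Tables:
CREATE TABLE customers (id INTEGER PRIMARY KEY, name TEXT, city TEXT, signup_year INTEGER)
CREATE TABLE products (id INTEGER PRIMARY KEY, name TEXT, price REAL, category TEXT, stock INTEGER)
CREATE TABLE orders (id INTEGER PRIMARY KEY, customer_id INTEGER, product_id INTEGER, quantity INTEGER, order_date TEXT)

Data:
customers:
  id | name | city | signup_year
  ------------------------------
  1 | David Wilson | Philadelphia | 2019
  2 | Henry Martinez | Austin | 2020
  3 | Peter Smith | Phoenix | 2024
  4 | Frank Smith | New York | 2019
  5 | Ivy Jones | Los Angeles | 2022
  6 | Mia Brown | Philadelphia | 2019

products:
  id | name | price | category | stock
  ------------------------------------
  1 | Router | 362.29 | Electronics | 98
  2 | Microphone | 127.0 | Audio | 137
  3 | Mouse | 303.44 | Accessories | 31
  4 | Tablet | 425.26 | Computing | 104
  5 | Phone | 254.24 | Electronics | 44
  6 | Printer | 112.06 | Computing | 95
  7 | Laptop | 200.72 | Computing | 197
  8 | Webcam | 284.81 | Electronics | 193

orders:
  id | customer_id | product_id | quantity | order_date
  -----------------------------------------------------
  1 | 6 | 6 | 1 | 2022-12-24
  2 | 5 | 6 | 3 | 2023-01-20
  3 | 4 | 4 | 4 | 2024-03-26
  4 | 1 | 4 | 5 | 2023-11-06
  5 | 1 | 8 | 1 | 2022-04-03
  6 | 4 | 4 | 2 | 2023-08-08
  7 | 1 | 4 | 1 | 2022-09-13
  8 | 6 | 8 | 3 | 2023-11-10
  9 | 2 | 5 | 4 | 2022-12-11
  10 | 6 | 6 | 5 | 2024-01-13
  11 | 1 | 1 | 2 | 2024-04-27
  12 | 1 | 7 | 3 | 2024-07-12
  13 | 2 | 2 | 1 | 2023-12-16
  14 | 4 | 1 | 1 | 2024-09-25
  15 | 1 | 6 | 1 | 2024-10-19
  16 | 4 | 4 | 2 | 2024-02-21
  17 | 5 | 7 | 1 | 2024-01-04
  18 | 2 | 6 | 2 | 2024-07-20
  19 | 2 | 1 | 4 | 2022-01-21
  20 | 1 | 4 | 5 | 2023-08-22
SELECT p.name FROM products p LEFT JOIN orders c ON c.product_id = p.id WHERE c.id IS NULL

Execution result:
Mouse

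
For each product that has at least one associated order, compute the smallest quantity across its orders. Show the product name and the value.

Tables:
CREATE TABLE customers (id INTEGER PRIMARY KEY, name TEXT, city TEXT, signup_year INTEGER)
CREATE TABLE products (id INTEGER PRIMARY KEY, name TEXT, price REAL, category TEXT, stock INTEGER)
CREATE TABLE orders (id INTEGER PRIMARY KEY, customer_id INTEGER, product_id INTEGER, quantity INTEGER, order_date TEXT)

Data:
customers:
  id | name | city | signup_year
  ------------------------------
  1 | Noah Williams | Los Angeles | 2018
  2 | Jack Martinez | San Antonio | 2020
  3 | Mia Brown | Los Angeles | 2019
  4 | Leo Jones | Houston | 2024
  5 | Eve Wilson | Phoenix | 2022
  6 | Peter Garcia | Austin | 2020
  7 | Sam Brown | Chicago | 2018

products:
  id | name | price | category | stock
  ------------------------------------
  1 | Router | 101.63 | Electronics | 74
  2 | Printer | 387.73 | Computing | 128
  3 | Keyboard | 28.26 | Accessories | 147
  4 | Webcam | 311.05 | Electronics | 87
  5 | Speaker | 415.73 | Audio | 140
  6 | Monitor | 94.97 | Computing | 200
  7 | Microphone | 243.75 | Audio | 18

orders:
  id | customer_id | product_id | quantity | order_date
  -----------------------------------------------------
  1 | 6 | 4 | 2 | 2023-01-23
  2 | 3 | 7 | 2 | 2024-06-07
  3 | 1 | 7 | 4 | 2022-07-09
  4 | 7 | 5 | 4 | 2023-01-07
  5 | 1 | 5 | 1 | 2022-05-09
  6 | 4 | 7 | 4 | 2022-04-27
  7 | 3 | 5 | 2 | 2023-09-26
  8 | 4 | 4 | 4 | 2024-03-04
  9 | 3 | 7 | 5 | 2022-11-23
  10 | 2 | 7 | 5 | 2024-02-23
SELECT p.name, MIN(c.quantity) AS min_quantity FROM orders c JOIN products p ON c.product_id = p.id GROUP BY p.id, p.name

Execution result:
name | min_quantity
Webcam | 2
Speaker | 1
Microphone | 2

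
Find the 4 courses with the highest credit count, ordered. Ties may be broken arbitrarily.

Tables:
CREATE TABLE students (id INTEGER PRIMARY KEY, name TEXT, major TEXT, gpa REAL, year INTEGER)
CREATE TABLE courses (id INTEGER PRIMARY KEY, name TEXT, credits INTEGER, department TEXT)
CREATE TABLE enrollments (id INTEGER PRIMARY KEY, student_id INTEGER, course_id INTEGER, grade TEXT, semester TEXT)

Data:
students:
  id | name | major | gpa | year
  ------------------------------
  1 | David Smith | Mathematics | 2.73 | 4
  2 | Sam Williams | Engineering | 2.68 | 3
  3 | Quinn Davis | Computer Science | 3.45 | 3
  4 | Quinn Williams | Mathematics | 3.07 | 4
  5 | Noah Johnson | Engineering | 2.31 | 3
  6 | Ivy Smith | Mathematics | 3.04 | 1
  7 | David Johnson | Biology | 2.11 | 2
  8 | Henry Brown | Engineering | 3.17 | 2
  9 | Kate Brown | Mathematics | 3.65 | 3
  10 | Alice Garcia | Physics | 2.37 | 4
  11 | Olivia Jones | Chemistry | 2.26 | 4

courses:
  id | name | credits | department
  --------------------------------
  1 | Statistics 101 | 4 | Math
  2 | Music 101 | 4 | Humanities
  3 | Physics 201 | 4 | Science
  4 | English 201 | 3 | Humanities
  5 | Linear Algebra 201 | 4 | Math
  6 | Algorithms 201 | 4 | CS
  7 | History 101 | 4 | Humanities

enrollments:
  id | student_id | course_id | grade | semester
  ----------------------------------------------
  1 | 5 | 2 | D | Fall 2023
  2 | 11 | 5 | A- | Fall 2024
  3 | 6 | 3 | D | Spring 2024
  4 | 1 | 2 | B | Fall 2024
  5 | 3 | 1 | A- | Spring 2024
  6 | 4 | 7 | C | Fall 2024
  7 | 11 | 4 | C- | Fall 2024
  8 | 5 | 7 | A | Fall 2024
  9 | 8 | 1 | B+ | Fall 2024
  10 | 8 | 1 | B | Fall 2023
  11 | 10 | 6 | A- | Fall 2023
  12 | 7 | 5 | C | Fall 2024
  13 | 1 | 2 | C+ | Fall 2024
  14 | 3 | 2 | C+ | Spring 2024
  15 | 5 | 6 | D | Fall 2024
SELECT name, credits FROM courses ORDER BY credits DESC LIMIT 4

Execution result:
name | credits
Statistics 101 | 4
Music 101 | 4
Physics 201 | 4
Linear Algebra 201 | 4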